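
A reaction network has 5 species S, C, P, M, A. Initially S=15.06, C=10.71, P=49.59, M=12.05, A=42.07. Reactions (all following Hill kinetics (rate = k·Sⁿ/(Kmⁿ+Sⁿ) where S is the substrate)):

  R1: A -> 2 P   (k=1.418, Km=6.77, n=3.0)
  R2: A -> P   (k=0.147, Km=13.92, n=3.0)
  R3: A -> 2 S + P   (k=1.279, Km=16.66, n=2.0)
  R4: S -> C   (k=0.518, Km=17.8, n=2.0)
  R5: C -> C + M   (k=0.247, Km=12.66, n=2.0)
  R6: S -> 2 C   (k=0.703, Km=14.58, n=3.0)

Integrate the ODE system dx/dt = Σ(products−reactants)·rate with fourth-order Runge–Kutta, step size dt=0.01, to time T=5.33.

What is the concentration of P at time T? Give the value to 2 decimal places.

P at T = 70.86

RK4 with dt=0.01: 533 steps to T=5.33. Trajectory (selected grid times):
t=0.00: S=15.06 C=10.71 P=49.59 M=12.05 A=42.07
t=0.59: S=16.00 C=11.30 P=51.99 M=12.11 A=40.50
t=1.18: S=16.90 C=11.93 P=54.38 M=12.18 A=38.95
t=1.78: S=17.77 C=12.61 P=56.80 M=12.25 A=37.37
t=2.37: S=18.59 C=13.31 P=59.17 M=12.33 A=35.83
t=2.96: S=19.37 C=14.04 P=61.53 M=12.40 A=34.31
t=3.55: S=20.12 C=14.80 P=63.87 M=12.49 A=32.79
t=4.15: S=20.84 C=15.60 P=66.24 M=12.57 A=31.26
t=4.74: S=21.51 C=16.40 P=68.56 M=12.66 A=29.77
t=5.33: S=22.14 C=17.23 P=70.86 M=12.76 A=28.30
Read off P at T=5.33: 70.86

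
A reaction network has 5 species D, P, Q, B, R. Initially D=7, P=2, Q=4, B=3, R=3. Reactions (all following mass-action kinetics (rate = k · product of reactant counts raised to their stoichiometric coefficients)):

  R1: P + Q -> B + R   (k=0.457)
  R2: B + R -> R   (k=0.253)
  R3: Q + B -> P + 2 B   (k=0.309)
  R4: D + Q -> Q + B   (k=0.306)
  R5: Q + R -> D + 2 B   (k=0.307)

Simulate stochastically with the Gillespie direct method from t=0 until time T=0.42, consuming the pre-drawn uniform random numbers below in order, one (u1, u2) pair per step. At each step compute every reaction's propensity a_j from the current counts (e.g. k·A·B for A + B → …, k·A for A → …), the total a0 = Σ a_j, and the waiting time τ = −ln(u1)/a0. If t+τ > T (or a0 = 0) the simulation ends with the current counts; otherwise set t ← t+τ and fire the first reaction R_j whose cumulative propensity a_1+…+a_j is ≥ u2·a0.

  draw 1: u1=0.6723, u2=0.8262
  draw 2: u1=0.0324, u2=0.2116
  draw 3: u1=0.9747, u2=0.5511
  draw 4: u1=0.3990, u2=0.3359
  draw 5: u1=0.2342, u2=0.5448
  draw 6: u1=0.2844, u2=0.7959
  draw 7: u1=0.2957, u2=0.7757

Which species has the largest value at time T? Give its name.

t=0.000: D=7 P=2 Q=4 B=3 R=3
Draw 1: a1=3.656, a2=2.277, a3=3.708, a4=8.568, a5=3.684, a0=21.893; τ=−ln(0.6723)/21.893=0.018 → t=0.018; u2·a0=0.8262·21.893=18.088; a1+…+a3=9.641 < 18.088 ≤ a1+…+a4=18.209 → R4 fires; D=6 P=2 Q=4 B=4 R=3
Draw 2: a1=3.656, a2=3.036, a3=4.944, a4=7.344, a5=3.684, a0=22.664; τ=−ln(0.0324)/22.664=0.151 → t=0.169; u2·a0=0.2116·22.664=4.796; a1=3.656 < 4.796 ≤ a1+a2=6.692 → R2 fires; D=6 P=2 Q=4 B=3 R=3
Draw 3: a1=3.656, a2=2.277, a3=3.708, a4=7.344, a5=3.684, a0=20.669; τ=−ln(0.9747)/20.669=0.001 → t=0.171; u2·a0=0.5511·20.669=11.391; a1+…+a3=9.641 < 11.391 ≤ a1+…+a4=16.985 → R4 fires; D=5 P=2 Q=4 B=4 R=3
Draw 4: a1=3.656, a2=3.036, a3=4.944, a4=6.120, a5=3.684, a0=21.440; τ=−ln(0.3990)/21.440=0.043 → t=0.214; u2·a0=0.3359·21.440=7.202; a1+a2=6.692 < 7.202 ≤ a1+…+a3=11.636 → R3 fires; D=5 P=3 Q=3 B=5 R=3
Draw 5: a1=4.113, a2=3.795, a3=4.635, a4=4.590, a5=2.763, a0=19.896; τ=−ln(0.2342)/19.896=0.073 → t=0.287; u2·a0=0.5448·19.896=10.839; a1+a2=7.908 < 10.839 ≤ a1+…+a3=12.543 → R3 fires; D=5 P=4 Q=2 B=6 R=3
Draw 6: a1=3.656, a2=4.554, a3=3.708, a4=3.060, a5=1.842, a0=16.820; τ=−ln(0.2844)/16.820=0.075 → t=0.361; u2·a0=0.7959·16.820=13.387; a1+…+a3=11.918 < 13.387 ≤ a1+…+a4=14.978 → R4 fires; D=4 P=4 Q=2 B=7 R=3
Draw 7: a1=3.656, a2=5.313, a3=4.326, a4=2.448, a5=1.842, a0=17.585; τ=−ln(0.2957)/17.585=0.069 → t=0.431 > T=0.42: stop.
At T=0.42: D=4 P=4 Q=2 B=7 R=3; the largest is B.

Dominant species at T: B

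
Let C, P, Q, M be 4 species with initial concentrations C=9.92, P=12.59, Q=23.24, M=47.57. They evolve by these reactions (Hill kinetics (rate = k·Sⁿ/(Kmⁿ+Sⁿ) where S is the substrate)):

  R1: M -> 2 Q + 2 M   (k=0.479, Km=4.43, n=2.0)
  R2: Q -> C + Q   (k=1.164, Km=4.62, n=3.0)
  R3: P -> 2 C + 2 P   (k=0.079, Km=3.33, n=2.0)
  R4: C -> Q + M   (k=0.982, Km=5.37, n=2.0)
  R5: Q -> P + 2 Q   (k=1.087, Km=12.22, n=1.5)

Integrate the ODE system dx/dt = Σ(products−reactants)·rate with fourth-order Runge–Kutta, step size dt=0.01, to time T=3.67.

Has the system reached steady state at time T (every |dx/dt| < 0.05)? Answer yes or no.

RK4 with dt=0.01: 367 steps to T=3.67. Trajectory (selected grid times):
t=0.00: C=9.92 P=12.59 Q=23.24 M=47.57
t=0.41: C=10.14 P=12.95 Q=24.27 M=48.08
t=0.82: C=10.36 P=13.31 Q=25.30 M=48.59
t=1.22: C=10.57 P=13.67 Q=26.32 M=49.09
t=1.63: C=10.79 P=14.04 Q=27.38 M=49.61
t=2.04: C=11.00 P=14.41 Q=28.43 M=50.12
t=2.45: C=11.21 P=14.79 Q=29.50 M=50.65
t=2.85: C=11.41 P=15.17 Q=30.55 M=51.16
t=3.26: C=11.62 P=15.56 Q=31.62 M=51.68
t=3.67: C=11.83 P=15.95 Q=32.71 M=52.21
Rates at T: R1=0.4756, R2=1.1607, R3=0.0757, R4=0.8141, R5=0.8849
dx/dt at T (Σ net stoichiometry × rate): C=+0.4980, P=+0.9606, Q=+2.6502, M=+1.2897
Largest |dx/dt| is |+2.6502| (Q) ≥ 0.05 → not steady.

Steady state at T: no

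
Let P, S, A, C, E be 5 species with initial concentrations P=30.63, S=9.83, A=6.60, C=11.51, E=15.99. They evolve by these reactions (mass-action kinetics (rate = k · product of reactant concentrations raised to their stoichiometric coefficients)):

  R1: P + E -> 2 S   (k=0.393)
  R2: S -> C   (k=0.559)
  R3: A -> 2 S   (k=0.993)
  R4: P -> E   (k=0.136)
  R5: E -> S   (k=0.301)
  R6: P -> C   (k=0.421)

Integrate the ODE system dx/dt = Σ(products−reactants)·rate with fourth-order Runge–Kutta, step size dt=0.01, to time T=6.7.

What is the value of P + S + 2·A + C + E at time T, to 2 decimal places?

Check how each reaction changes W = P + S + 2·A + C + E (weight of products minus weight of reactants):
R1: P + E -> 2 S: (1·2) − (1·1 + 1·1) = 2 − 2 = 0
R2: S -> C: (1·1) − (1·1) = 1 − 1 = 0
R3: A -> 2 S: (1·2) − (2·1) = 2 − 2 = 0
R4: P -> E: (1·1) − (1·1) = 1 − 1 = 0
R5: E -> S: (1·1) − (1·1) = 1 − 1 = 0
R6: P -> C: (1·1) − (1·1) = 1 − 1 = 0
Every reaction leaves W unchanged, so W is conserved and no simulation is needed: W(T) = W(0) = 30.63 + 9.83 + 2·6.60 + 11.51 + 15.99 = 81.16

Value at T = 81.16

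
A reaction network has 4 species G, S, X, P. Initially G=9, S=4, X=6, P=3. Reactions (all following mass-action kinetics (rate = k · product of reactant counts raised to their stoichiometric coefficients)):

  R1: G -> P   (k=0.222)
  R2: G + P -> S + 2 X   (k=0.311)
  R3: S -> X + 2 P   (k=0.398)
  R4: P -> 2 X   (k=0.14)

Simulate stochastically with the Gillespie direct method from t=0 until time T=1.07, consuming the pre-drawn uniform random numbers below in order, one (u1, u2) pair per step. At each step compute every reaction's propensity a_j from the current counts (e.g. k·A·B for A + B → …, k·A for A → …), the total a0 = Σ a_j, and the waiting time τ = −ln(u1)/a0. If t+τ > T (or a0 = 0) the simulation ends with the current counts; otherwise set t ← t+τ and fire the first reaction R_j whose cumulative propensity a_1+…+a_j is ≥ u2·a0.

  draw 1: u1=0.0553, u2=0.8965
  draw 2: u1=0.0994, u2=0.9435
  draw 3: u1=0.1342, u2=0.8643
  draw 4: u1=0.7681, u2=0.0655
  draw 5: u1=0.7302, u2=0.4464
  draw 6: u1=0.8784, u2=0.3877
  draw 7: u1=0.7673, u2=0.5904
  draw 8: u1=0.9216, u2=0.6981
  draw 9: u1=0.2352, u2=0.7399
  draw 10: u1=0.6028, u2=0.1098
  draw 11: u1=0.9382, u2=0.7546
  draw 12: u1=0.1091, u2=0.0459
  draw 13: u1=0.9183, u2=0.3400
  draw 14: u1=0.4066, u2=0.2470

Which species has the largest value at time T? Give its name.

t=0.000: G=9 S=4 X=6 P=3
Draw 1: a1=1.998, a2=8.397, a3=1.592, a4=0.420, a0=12.407; τ=−ln(0.0553)/12.407=0.233 → t=0.233; u2·a0=0.8965·12.407=11.123; a1+a2=10.395 < 11.123 ≤ a1+…+a3=11.987 → R3 fires; G=9 S=3 X=7 P=5
Draw 2: a1=1.998, a2=13.995, a3=1.194, a4=0.700, a0=17.887; τ=−ln(0.0994)/17.887=0.129 → t=0.362; u2·a0=0.9435·17.887=16.876; a1+a2=15.993 < 16.876 ≤ a1+…+a3=17.187 → R3 fires; G=9 S=2 X=8 P=7
Draw 3: a1=1.998, a2=19.593, a3=0.796, a4=0.980, a0=23.367; τ=−ln(0.1342)/23.367=0.086 → t=0.448; u2·a0=0.8643·23.367=20.196; a1=1.998 < 20.196 ≤ a1+a2=21.591 → R2 fires; G=8 S=3 X=10 P=6
Draw 4: a1=1.776, a2=14.928, a3=1.194, a4=0.840, a0=18.738; τ=−ln(0.7681)/18.738=0.014 → t=0.462; u2·a0=0.0655·18.738=1.227 ≤ a1=1.776 → R1 fires; G=7 S=3 X=10 P=7
Draw 5: a1=1.554, a2=15.239, a3=1.194, a4=0.980, a0=18.967; τ=−ln(0.7302)/18.967=0.017 → t=0.479; u2·a0=0.4464·18.967=8.467; a1=1.554 < 8.467 ≤ a1+a2=16.793 → R2 fires; G=6 S=4 X=12 P=6
Draw 6: a1=1.332, a2=11.196, a3=1.592, a4=0.840, a0=14.960; τ=−ln(0.8784)/14.960=0.009 → t=0.488; u2·a0=0.3877·14.960=5.800; a1=1.332 < 5.800 ≤ a1+a2=12.528 → R2 fires; G=5 S=5 X=14 P=5
Draw 7: a1=1.110, a2=7.775, a3=1.990, a4=0.700, a0=11.575; τ=−ln(0.7673)/11.575=0.023 → t=0.511; u2·a0=0.5904·11.575=6.834; a1=1.110 < 6.834 ≤ a1+a2=8.885 → R2 fires; G=4 S=6 X=16 P=4
Draw 8: a1=0.888, a2=4.976, a3=2.388, a4=0.560, a0=8.812; τ=−ln(0.9216)/8.812=0.009 → t=0.520; u2·a0=0.6981·8.812=6.152; a1+a2=5.864 < 6.152 ≤ a1+…+a3=8.252 → R3 fires; G=4 S=5 X=17 P=6
Draw 9: a1=0.888, a2=7.464, a3=1.990, a4=0.840, a0=11.182; τ=−ln(0.2352)/11.182=0.129 → t=0.649; u2·a0=0.7399·11.182=8.274; a1=0.888 < 8.274 ≤ a1+a2=8.352 → R2 fires; G=3 S=6 X=19 P=5
Draw 10: a1=0.666, a2=4.665, a3=2.388, a4=0.700, a0=8.419; τ=−ln(0.6028)/8.419=0.060 → t=0.709; u2·a0=0.1098·8.419=0.924; a1=0.666 < 0.924 ≤ a1+a2=5.331 → R2 fires; G=2 S=7 X=21 P=4
Draw 11: a1=0.444, a2=2.488, a3=2.786, a4=0.560, a0=6.278; τ=−ln(0.9382)/6.278=0.010 → t=0.720; u2·a0=0.7546·6.278=4.737; a1+a2=2.932 < 4.737 ≤ a1+…+a3=5.718 → R3 fires; G=2 S=6 X=22 P=6
Draw 12: a1=0.444, a2=3.732, a3=2.388, a4=0.840, a0=7.404; τ=−ln(0.1091)/7.404=0.299 → t=1.019; u2·a0=0.0459·7.404=0.340 ≤ a1=0.444 → R1 fires; G=1 S=6 X=22 P=7
Draw 13: a1=0.222, a2=2.177, a3=2.388, a4=0.980, a0=5.767; τ=−ln(0.9183)/5.767=0.015 → t=1.034; u2·a0=0.3400·5.767=1.961; a1=0.222 < 1.961 ≤ a1+a2=2.399 → R2 fires; G=0 S=7 X=24 P=6
Draw 14: a1=0.000, a2=0.000, a3=2.786, a4=0.840, a0=3.626; τ=−ln(0.4066)/3.626=0.248 → t=1.282 > T=1.07: stop.
At T=1.07: G=0 S=7 X=24 P=6; the largest is X.

Dominant species at T: X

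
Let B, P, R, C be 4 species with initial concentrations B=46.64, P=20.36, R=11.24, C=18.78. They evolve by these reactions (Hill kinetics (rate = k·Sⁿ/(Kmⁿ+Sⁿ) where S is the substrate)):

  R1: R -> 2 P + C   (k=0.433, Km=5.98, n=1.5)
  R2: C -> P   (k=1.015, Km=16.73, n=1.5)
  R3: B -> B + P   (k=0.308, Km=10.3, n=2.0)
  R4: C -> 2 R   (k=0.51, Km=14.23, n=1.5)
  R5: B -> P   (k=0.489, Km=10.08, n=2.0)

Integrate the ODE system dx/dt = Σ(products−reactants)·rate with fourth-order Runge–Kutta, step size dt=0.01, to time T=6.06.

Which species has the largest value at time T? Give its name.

RK4 with dt=0.01: 606 steps to T=6.06. Trajectory (selected grid times):
t=0.00: B=46.64 P=20.36 R=11.24 C=18.78
t=0.67: B=46.33 P=21.66 R=11.44 C=18.42
t=1.35: B=46.01 P=22.97 R=11.64 C=18.06
t=2.02: B=45.70 P=24.26 R=11.82 C=17.72
t=2.69: B=45.38 P=25.55 R=12.00 C=17.38
t=3.37: B=45.07 P=26.85 R=12.18 C=17.05
t=4.04: B=44.76 P=28.14 R=12.35 C=16.73
t=4.71: B=44.44 P=29.42 R=12.51 C=16.42
t=5.39: B=44.13 P=30.71 R=12.67 C=16.11
t=6.06: B=43.82 P=31.99 R=12.82 C=15.82
At T=6.06: B=43.82 P=31.99 R=12.82 C=15.82; the largest is B.

Dominant species at T: B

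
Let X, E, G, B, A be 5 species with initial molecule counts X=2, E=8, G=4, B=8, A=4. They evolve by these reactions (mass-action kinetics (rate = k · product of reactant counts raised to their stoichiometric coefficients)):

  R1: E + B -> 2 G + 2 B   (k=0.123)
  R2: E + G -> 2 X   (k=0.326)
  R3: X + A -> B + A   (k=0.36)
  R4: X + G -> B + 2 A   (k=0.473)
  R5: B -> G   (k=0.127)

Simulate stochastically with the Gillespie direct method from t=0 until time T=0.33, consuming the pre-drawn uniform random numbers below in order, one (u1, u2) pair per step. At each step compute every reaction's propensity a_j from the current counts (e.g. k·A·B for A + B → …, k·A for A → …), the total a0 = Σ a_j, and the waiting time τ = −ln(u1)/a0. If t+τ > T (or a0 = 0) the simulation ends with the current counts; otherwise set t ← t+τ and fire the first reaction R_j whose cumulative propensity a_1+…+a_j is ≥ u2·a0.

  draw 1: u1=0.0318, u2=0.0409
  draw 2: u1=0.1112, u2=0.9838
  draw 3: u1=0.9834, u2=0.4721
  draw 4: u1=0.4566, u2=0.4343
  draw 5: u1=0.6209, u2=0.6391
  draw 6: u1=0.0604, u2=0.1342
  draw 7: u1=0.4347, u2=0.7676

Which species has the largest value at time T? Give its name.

t=0.000: X=2 E=8 G=4 B=8 A=4
Draw 1: a1=7.872, a2=10.432, a3=2.880, a4=3.784, a5=1.016, a0=25.984; τ=−ln(0.0318)/25.984=0.133 → t=0.133; u2·a0=0.0409·25.984=1.063 ≤ a1=7.872 → R1 fires; X=2 E=7 G=6 B=9 A=4
Draw 2: a1=7.749, a2=13.692, a3=2.880, a4=5.676, a5=1.143, a0=31.140; τ=−ln(0.1112)/31.140=0.071 → t=0.203; u2·a0=0.9838·31.140=30.636; a1+…+a4=29.997 < 30.636 ≤ a1+…+a5=31.140 → R5 fires; X=2 E=7 G=7 B=8 A=4
Draw 3: a1=6.888, a2=15.974, a3=2.880, a4=6.622, a5=1.016, a0=33.380; τ=−ln(0.9834)/33.380=0.001 → t=0.204; u2·a0=0.4721·33.380=15.759; a1=6.888 < 15.759 ≤ a1+a2=22.862 → R2 fires; X=4 E=6 G=6 B=8 A=4
Draw 4: a1=5.904, a2=11.736, a3=5.760, a4=11.352, a5=1.016, a0=35.768; τ=−ln(0.4566)/35.768=0.022 → t=0.226; u2·a0=0.4343·35.768=15.534; a1=5.904 < 15.534 ≤ a1+a2=17.640 → R2 fires; X=6 E=5 G=5 B=8 A=4
Draw 5: a1=4.920, a2=8.150, a3=8.640, a4=14.190, a5=1.016, a0=36.916; τ=−ln(0.6209)/36.916=0.013 → t=0.239; u2·a0=0.6391·36.916=23.593; a1+…+a3=21.710 < 23.593 ≤ a1+…+a4=35.900 → R4 fires; X=5 E=5 G=4 B=9 A=6
Draw 6: a1=5.535, a2=6.520, a3=10.800, a4=9.460, a5=1.143, a0=33.458; τ=−ln(0.0604)/33.458=0.084 → t=0.322; u2·a0=0.1342·33.458=4.490 ≤ a1=5.535 → R1 fires; X=5 E=4 G=6 B=10 A=6
Draw 7: a1=4.920, a2=7.824, a3=10.800, a4=14.190, a5=1.270, a0=39.004; τ=−ln(0.4347)/39.004=0.021 → t=0.344 > T=0.33: stop.
At T=0.33: X=5 E=4 G=6 B=10 A=6; the largest is B.

Dominant species at T: B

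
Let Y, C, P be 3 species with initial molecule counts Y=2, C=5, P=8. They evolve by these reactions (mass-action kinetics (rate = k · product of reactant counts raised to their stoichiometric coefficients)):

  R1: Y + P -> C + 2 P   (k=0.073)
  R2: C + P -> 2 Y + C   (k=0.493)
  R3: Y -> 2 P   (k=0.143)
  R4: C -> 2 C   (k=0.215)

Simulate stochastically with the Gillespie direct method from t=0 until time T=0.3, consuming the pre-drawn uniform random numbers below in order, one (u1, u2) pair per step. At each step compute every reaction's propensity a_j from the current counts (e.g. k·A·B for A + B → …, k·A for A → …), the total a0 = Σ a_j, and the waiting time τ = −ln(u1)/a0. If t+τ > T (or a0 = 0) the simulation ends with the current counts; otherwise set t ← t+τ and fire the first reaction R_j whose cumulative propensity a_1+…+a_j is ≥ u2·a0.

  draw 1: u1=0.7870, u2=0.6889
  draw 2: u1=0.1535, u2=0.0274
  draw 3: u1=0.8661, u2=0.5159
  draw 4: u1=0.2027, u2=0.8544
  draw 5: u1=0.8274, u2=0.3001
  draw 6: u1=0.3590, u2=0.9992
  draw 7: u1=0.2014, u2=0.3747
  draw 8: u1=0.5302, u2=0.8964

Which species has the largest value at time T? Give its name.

t=0.000: Y=2 C=5 P=8
Draw 1: a1=1.168, a2=19.720, a3=0.286, a4=1.075, a0=22.249; τ=−ln(0.7870)/22.249=0.011 → t=0.011; u2·a0=0.6889·22.249=15.327; a1=1.168 < 15.327 ≤ a1+a2=20.888 → R2 fires; Y=4 C=5 P=7
Draw 2: a1=2.044, a2=17.255, a3=0.572, a4=1.075, a0=20.946; τ=−ln(0.1535)/20.946=0.089 → t=0.100; u2·a0=0.0274·20.946=0.574 ≤ a1=2.044 → R1 fires; Y=3 C=6 P=8
Draw 3: a1=1.752, a2=23.664, a3=0.429, a4=1.290, a0=27.135; τ=−ln(0.8661)/27.135=0.005 → t=0.106; u2·a0=0.5159·27.135=13.999; a1=1.752 < 13.999 ≤ a1+a2=25.416 → R2 fires; Y=5 C=6 P=7
Draw 4: a1=2.555, a2=20.706, a3=0.715, a4=1.290, a0=25.266; τ=−ln(0.2027)/25.266=0.063 → t=0.169; u2·a0=0.8544·25.266=21.587; a1=2.555 < 21.587 ≤ a1+a2=23.261 → R2 fires; Y=7 C=6 P=6
Draw 5: a1=3.066, a2=17.748, a3=1.001, a4=1.290, a0=23.105; τ=−ln(0.8274)/23.105=0.008 → t=0.177; u2·a0=0.3001·23.105=6.934; a1=3.066 < 6.934 ≤ a1+a2=20.814 → R2 fires; Y=9 C=6 P=5
Draw 6: a1=3.285, a2=14.790, a3=1.287, a4=1.290, a0=20.652; τ=−ln(0.3590)/20.652=0.050 → t=0.227; u2·a0=0.9992·20.652=20.635; a1+…+a3=19.362 < 20.635 ≤ a1+…+a4=20.652 → R4 fires; Y=9 C=7 P=5
Draw 7: a1=3.285, a2=17.255, a3=1.287, a4=1.505, a0=23.332; τ=−ln(0.2014)/23.332=0.069 → t=0.295; u2·a0=0.3747·23.332=8.743; a1=3.285 < 8.743 ≤ a1+a2=20.540 → R2 fires; Y=11 C=7 P=4
Draw 8: a1=3.212, a2=13.804, a3=1.573, a4=1.505, a0=20.094; τ=−ln(0.5302)/20.094=0.032 → t=0.327 > T=0.3: stop.
At T=0.3: Y=11 C=7 P=4; the largest is Y.

Dominant species at T: Y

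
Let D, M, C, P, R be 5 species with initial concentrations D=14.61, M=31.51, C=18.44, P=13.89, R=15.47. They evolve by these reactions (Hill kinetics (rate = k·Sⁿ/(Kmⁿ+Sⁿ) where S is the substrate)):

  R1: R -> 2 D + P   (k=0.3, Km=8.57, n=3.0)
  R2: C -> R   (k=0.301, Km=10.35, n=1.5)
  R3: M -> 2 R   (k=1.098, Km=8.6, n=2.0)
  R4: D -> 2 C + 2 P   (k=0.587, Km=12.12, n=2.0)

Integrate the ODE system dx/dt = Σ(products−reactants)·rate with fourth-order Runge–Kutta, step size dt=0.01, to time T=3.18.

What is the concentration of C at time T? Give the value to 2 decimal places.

C at T = 20.00

RK4 with dt=0.01: 318 steps to T=3.18. Trajectory (selected grid times):
t=0.00: D=14.61 M=31.51 C=18.44 P=13.89 R=15.47
t=0.35: D=14.67 M=31.15 C=18.61 P=14.22 R=16.17
t=0.71: D=14.73 M=30.79 C=18.78 P=14.57 R=16.88
t=1.06: D=14.80 M=30.43 C=18.95 P=14.91 R=17.58
t=1.41: D=14.86 M=30.07 C=19.13 P=15.25 R=18.27
t=1.77: D=14.93 M=29.71 C=19.30 P=15.60 R=18.98
t=2.12: D=15.00 M=29.35 C=19.48 P=15.95 R=19.67
t=2.47: D=15.07 M=29.00 C=19.65 P=16.29 R=20.35
t=2.83: D=15.15 M=28.64 C=19.83 P=16.65 R=21.06
t=3.18: D=15.22 M=28.29 C=20.00 P=17.00 R=21.74
Read off C at T=3.18: 20.00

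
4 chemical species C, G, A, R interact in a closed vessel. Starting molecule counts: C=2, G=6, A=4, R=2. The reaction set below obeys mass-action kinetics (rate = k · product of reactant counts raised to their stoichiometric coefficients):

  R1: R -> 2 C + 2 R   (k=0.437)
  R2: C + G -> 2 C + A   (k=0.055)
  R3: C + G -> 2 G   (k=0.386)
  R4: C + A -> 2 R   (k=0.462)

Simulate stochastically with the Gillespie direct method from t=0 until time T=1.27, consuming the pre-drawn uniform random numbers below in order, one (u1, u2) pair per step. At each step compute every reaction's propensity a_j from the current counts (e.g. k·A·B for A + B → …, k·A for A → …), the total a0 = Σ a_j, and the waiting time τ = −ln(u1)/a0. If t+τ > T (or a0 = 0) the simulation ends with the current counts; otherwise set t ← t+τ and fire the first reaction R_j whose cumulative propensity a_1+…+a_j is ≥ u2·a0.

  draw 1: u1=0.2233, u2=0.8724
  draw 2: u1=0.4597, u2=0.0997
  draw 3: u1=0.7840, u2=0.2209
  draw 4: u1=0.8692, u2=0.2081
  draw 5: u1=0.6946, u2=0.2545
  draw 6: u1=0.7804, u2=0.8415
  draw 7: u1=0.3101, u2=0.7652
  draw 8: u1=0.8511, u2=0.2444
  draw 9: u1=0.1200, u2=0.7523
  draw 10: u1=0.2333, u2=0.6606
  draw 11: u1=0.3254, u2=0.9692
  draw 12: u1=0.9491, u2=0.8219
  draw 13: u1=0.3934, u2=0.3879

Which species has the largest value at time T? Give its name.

Dominant species at T: R

t=0.000: C=2 G=6 A=4 R=2
Draw 1: a1=0.874, a2=0.660, a3=4.632, a4=3.696, a0=9.862; τ=−ln(0.2233)/9.862=0.152 → t=0.152; u2·a0=0.8724·9.862=8.604; a1+…+a3=6.166 < 8.604 ≤ a1+…+a4=9.862 → R4 fires; C=1 G=6 A=3 R=4
Draw 2: a1=1.748, a2=0.330, a3=2.316, a4=1.386, a0=5.780; τ=−ln(0.4597)/5.780=0.134 → t=0.286; u2·a0=0.0997·5.780=0.576 ≤ a1=1.748 → R1 fires; C=3 G=6 A=3 R=5
Draw 3: a1=2.185, a2=0.990, a3=6.948, a4=4.158, a0=14.281; τ=−ln(0.7840)/14.281=0.017 → t=0.304; u2·a0=0.2209·14.281=3.155; a1=2.185 < 3.155 ≤ a1+a2=3.175 → R2 fires; C=4 G=5 A=4 R=5
Draw 4: a1=2.185, a2=1.100, a3=7.720, a4=7.392, a0=18.397; τ=−ln(0.8692)/18.397=0.008 → t=0.311; u2·a0=0.2081·18.397=3.828; a1+a2=3.285 < 3.828 ≤ a1+…+a3=11.005 → R3 fires; C=3 G=6 A=4 R=5
Draw 5: a1=2.185, a2=0.990, a3=6.948, a4=5.544, a0=15.667; τ=−ln(0.6946)/15.667=0.023 → t=0.334; u2·a0=0.2545·15.667=3.987; a1+a2=3.175 < 3.987 ≤ a1+…+a3=10.123 → R3 fires; C=2 G=7 A=4 R=5
Draw 6: a1=2.185, a2=0.770, a3=5.404, a4=3.696, a0=12.055; τ=−ln(0.7804)/12.055=0.021 → t=0.355; u2·a0=0.8415·12.055=10.144; a1+…+a3=8.359 < 10.144 ≤ a1+…+a4=12.055 → R4 fires; C=1 G=7 A=3 R=7
Draw 7: a1=3.059, a2=0.385, a3=2.702, a4=1.386, a0=7.532; τ=−ln(0.3101)/7.532=0.155 → t=0.510; u2·a0=0.7652·7.532=5.763; a1+a2=3.444 < 5.763 ≤ a1+…+a3=6.146 → R3 fires; C=0 G=8 A=3 R=7
Draw 8: a1=3.059, a2=0.000, a3=0.000, a4=0.000, a0=3.059; τ=−ln(0.8511)/3.059=0.053 → t=0.563; u2·a0=0.2444·3.059=0.748 ≤ a1=3.059 → R1 fires; C=2 G=8 A=3 R=8
Draw 9: a1=3.496, a2=0.880, a3=6.176, a4=2.772, a0=13.324; τ=−ln(0.1200)/13.324=0.159 → t=0.722; u2·a0=0.7523·13.324=10.024; a1+a2=4.376 < 10.024 ≤ a1+…+a3=10.552 → R3 fires; C=1 G=9 A=3 R=8
Draw 10: a1=3.496, a2=0.495, a3=3.474, a4=1.386, a0=8.851; τ=−ln(0.2333)/8.851=0.164 → t=0.887; u2·a0=0.6606·8.851=5.847; a1+a2=3.991 < 5.847 ≤ a1+…+a3=7.465 → R3 fires; C=0 G=10 A=3 R=8
Draw 11: a1=3.496, a2=0.000, a3=0.000, a4=0.000, a0=3.496; τ=−ln(0.3254)/3.496=0.321 → t=1.208; u2·a0=0.9692·3.496=3.388 ≤ a1=3.496 → R1 fires; C=2 G=10 A=3 R=9
Draw 12: a1=3.933, a2=1.100, a3=7.720, a4=2.772, a0=15.525; τ=−ln(0.9491)/15.525=0.003 → t=1.211; u2·a0=0.8219·15.525=12.760; a1+…+a3=12.753 < 12.760 ≤ a1+…+a4=15.525 → R4 fires; C=1 G=10 A=2 R=11
Draw 13: a1=4.807, a2=0.550, a3=3.860, a4=0.924, a0=10.141; τ=−ln(0.3934)/10.141=0.092 → t=1.303 > T=1.27: stop.
At T=1.27: C=1 G=10 A=2 R=11; the largest is R.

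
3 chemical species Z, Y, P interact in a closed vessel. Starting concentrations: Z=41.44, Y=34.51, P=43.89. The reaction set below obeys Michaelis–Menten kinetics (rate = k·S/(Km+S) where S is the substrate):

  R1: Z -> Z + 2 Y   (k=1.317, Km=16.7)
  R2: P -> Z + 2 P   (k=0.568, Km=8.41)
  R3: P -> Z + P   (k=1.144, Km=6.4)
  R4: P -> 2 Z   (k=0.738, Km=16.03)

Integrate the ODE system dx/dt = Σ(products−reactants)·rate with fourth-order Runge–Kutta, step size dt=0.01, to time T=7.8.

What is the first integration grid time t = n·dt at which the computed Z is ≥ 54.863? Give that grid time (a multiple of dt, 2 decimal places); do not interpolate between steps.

RK4 with dt=0.01: 780 steps to T=7.8. Trajectory (selected grid times):
t=0.00: Z=41.44 Y=34.51 P=43.89
t=0.87: Z=43.66 Y=36.16 P=43.83
t=1.73: Z=45.86 Y=37.81 P=43.78
t=2.60: Z=48.08 Y=39.50 P=43.72
t=3.47: Z=50.31 Y=41.21 P=43.67
t=4.33: Z=52.50 Y=42.92 P=43.61
t=5.20: Z=54.72 Y=44.66 P=43.56
t=5.25: Z=54.85 Y=44.76 P=43.56
t=5.26: Z=54.88 Y=44.78 P=43.56
t=6.07: Z=56.94 Y=46.43 P=43.50
t=6.93: Z=59.14 Y=48.19 P=43.45
t=7.80: Z=61.36 Y=49.98 P=43.39
Z(5.25)=54.850 < 54.863 but Z(5.26)=54.876 ≥ 54.863, so the first grid time is t=5.26.

Threshold first reached at t = 5.26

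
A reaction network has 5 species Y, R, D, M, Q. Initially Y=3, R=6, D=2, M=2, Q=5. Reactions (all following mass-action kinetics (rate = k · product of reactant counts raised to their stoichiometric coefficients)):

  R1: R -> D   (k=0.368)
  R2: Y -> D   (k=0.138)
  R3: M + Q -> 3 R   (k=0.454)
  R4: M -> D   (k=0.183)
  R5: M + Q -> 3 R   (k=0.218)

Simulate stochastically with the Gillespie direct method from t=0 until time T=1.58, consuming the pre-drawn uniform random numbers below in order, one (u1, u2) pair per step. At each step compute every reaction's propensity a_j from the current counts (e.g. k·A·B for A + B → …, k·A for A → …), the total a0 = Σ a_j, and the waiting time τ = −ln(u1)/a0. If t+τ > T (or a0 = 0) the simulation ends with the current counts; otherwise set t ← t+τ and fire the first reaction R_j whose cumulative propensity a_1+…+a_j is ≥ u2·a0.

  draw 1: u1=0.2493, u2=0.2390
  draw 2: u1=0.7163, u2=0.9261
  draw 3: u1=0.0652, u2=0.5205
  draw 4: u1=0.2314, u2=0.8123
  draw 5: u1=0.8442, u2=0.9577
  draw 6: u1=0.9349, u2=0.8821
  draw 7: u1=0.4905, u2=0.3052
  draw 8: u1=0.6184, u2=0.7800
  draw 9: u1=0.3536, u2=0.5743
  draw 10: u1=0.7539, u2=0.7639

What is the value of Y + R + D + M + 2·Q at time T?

Value at T = 23

Check how each reaction changes W = Y + R + D + M + 2·Q (weight of products minus weight of reactants):
R1: R -> D: (1·1) − (1·1) = 1 − 1 = 0
R2: Y -> D: (1·1) − (1·1) = 1 − 1 = 0
R3: M + Q -> 3 R: (1·3) − (1·1 + 2·1) = 3 − 3 = 0
R4: M -> D: (1·1) − (1·1) = 1 − 1 = 0
R5: M + Q -> 3 R: (1·3) − (1·1 + 2·1) = 3 − 3 = 0
Every reaction leaves W unchanged, so W is conserved and no simulation is needed: W(T) = W(0) = 3 + 6 + 2 + 2 + 2·5 = 23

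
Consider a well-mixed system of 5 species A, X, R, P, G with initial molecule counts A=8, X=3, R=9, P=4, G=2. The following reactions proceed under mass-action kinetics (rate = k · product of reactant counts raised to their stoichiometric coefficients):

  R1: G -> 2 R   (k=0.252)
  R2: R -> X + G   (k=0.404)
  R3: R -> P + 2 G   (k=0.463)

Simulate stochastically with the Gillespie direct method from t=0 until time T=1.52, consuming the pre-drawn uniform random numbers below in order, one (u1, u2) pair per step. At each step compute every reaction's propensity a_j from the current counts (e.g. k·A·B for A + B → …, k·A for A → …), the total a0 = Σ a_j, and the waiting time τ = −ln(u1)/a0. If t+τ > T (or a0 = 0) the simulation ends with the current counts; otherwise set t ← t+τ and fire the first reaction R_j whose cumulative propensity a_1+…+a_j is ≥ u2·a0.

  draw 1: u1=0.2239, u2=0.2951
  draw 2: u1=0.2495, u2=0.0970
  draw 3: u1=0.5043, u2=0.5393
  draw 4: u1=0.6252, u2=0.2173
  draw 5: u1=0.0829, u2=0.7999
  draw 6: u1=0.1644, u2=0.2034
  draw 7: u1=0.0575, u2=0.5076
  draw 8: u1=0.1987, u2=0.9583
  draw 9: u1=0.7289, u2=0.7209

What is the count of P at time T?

P at T = 7

t=0.000: A=8 X=3 R=9 P=4 G=2
Draw 1: a1=0.504, a2=3.636, a3=4.167, a0=8.307; τ=−ln(0.2239)/8.307=0.180 → t=0.180; u2·a0=0.2951·8.307=2.451; a1=0.504 < 2.451 ≤ a1+a2=4.140 → R2 fires; A=8 X=4 R=8 P=4 G=3
Draw 2: a1=0.756, a2=3.232, a3=3.704, a0=7.692; τ=−ln(0.2495)/7.692=0.180 → t=0.361; u2·a0=0.0970·7.692=0.746 ≤ a1=0.756 → R1 fires; A=8 X=4 R=10 P=4 G=2
Draw 3: a1=0.504, a2=4.040, a3=4.630, a0=9.174; τ=−ln(0.5043)/9.174=0.075 → t=0.435; u2·a0=0.5393·9.174=4.948; a1+a2=4.544 < 4.948 ≤ a1+…+a3=9.174 → R3 fires; A=8 X=4 R=9 P=5 G=4
Draw 4: a1=1.008, a2=3.636, a3=4.167, a0=8.811; τ=−ln(0.6252)/8.811=0.053 → t=0.489; u2·a0=0.2173·8.811=1.915; a1=1.008 < 1.915 ≤ a1+a2=4.644 → R2 fires; A=8 X=5 R=8 P=5 G=5
Draw 5: a1=1.260, a2=3.232, a3=3.704, a0=8.196; τ=−ln(0.0829)/8.196=0.304 → t=0.792; u2·a0=0.7999·8.196=6.556; a1+a2=4.492 < 6.556 ≤ a1+…+a3=8.196 → R3 fires; A=8 X=5 R=7 P=6 G=7
Draw 6: a1=1.764, a2=2.828, a3=3.241, a0=7.833; τ=−ln(0.1644)/7.833=0.230 → t=1.023; u2·a0=0.2034·7.833=1.593 ≤ a1=1.764 → R1 fires; A=8 X=5 R=9 P=6 G=6
Draw 7: a1=1.512, a2=3.636, a3=4.167, a0=9.315; τ=−ln(0.0575)/9.315=0.307 → t=1.329; u2·a0=0.5076·9.315=4.728; a1=1.512 < 4.728 ≤ a1+a2=5.148 → R2 fires; A=8 X=6 R=8 P=6 G=7
Draw 8: a1=1.764, a2=3.232, a3=3.704, a0=8.700; τ=−ln(0.1987)/8.700=0.186 → t=1.515; u2·a0=0.9583·8.700=8.337; a1+a2=4.996 < 8.337 ≤ a1+…+a3=8.700 → R3 fires; A=8 X=6 R=7 P=7 G=9
Draw 9: a1=2.268, a2=2.828, a3=3.241, a0=8.337; τ=−ln(0.7289)/8.337=0.038 → t=1.553 > T=1.52: stop.
Read off P at T=1.52: 7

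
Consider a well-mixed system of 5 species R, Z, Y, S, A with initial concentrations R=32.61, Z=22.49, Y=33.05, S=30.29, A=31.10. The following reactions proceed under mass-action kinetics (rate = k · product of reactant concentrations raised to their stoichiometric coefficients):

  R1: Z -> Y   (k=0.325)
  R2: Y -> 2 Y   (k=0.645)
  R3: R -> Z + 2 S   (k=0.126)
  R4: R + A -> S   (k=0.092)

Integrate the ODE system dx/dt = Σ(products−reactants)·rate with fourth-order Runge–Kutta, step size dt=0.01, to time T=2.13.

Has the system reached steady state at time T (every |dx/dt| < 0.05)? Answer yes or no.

Steady state at T: no

RK4 with dt=0.01: 213 steps to T=2.13. Trajectory (selected grid times):
t=0.00: R=32.61 Z=22.49 Y=33.05 S=30.29 A=31.10
t=0.24: R=18.86 Z=21.51 Y=40.44 S=44.78 A=18.09
t=0.47: R=13.27 Z=20.40 Y=48.60 S=50.83 A=12.96
t=0.71: R=10.02 Z=19.21 Y=58.41 S=54.43 A=10.05
t=0.95: R=7.95 Z=18.02 Y=69.76 S=56.77 A=8.26
t=1.18: R=6.57 Z=16.93 Y=82.33 S=58.35 A=7.09
t=1.42: R=5.51 Z=15.83 Y=97.49 S=59.60 A=6.21
t=1.66: R=4.70 Z=14.79 Y=115.11 S=60.57 A=5.55
t=1.89: R=4.08 Z=13.85 Y=134.67 S=61.31 A=5.06
t=2.13: R=3.56 Z=12.92 Y=158.35 S=61.95 A=4.65
Rates at T: R1=4.1990, R2=102.1328, R3=0.4479, R4=1.5203
dx/dt at T (Σ net stoichiometry × rate): R=-1.9682, Z=-3.7511, Y=+106.3319, S=+2.4162, A=-1.5203
Largest |dx/dt| is |+106.3319| (Y) ≥ 0.05 → not steady.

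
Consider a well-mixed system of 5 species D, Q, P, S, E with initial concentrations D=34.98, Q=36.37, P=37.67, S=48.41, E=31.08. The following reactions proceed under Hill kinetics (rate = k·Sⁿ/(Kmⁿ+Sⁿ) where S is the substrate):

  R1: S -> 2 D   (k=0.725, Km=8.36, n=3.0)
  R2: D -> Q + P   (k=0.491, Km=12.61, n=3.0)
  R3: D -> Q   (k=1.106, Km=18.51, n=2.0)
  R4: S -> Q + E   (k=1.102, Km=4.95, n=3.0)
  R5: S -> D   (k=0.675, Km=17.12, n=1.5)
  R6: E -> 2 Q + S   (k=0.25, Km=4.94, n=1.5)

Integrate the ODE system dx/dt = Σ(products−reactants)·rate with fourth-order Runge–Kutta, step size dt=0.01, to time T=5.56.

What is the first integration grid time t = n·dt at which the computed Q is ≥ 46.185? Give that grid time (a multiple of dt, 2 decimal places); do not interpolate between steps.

Threshold first reached at t = 3.37

RK4 with dt=0.01: 556 steps to T=5.56. Trajectory (selected grid times):
t=0.00: D=34.98 Q=36.37 P=37.67 S=48.41 E=31.08
t=0.62: D=35.39 Q=38.17 P=37.96 S=47.08 E=31.62
t=1.24: D=35.80 Q=39.98 P=38.25 S=45.76 E=32.15
t=1.85: D=36.19 Q=41.76 P=38.54 S=44.46 E=32.68
t=2.47: D=36.58 Q=43.57 P=38.83 S=43.14 E=33.22
t=3.09: D=36.96 Q=45.39 P=39.12 S=41.82 E=33.75
t=3.36: D=37.13 Q=46.18 P=39.25 S=41.25 E=33.98
t=3.37: D=37.14 Q=46.21 P=39.26 S=41.23 E=33.99
t=3.71: D=37.34 Q=47.20 P=39.42 S=40.51 E=34.29
t=4.32: D=37.71 Q=49.00 P=39.71 S=39.23 E=34.81
t=4.94: D=38.08 Q=50.82 P=40.00 S=37.92 E=35.35
t=5.56: D=38.43 Q=52.64 P=40.29 S=36.63 E=35.88
Q(3.36)=46.177 < 46.185 but Q(3.37)=46.206 ≥ 46.185, so the first grid time is t=3.37.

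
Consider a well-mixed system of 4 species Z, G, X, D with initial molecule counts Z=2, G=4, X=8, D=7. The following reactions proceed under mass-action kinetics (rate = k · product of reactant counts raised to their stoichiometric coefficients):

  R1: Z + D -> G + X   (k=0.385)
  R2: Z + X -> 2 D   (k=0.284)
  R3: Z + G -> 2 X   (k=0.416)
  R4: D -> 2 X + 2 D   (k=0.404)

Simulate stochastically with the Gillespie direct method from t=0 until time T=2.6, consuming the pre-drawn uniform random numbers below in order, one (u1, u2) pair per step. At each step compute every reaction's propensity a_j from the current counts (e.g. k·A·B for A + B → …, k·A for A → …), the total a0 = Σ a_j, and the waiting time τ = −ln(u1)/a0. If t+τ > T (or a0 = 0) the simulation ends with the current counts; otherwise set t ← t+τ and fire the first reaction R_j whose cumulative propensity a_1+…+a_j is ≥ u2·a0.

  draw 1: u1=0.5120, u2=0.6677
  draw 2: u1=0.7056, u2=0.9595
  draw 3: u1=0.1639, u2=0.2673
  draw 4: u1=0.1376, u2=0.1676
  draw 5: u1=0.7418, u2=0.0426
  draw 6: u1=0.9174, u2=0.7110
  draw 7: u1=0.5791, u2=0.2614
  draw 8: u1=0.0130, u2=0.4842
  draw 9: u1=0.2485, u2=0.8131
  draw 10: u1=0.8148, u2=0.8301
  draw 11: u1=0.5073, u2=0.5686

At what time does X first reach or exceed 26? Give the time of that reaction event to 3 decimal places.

t=0.000: Z=2 G=4 X=8 D=7
Draw 1: a1=5.390, a2=4.544, a3=3.328, a4=2.828, a0=16.090; τ=−ln(0.5120)/16.090=0.042 → t=0.042; u2·a0=0.6677·16.090=10.743; a1+a2=9.934 < 10.743 ≤ a1+…+a3=13.262 → R3 fires; Z=1 G=3 X=10 D=7
Draw 2: a1=2.695, a2=2.840, a3=1.248, a4=2.828, a0=9.611; τ=−ln(0.7056)/9.611=0.036 → t=0.078; u2·a0=0.9595·9.611=9.222; a1+…+a3=6.783 < 9.222 ≤ a1+…+a4=9.611 → R4 fires; Z=1 G=3 X=12 D=8
Draw 3: a1=3.080, a2=3.408, a3=1.248, a4=3.232, a0=10.968; τ=−ln(0.1639)/10.968=0.165 → t=0.243; u2·a0=0.2673·10.968=2.932 ≤ a1=3.080 → R1 fires; Z=0 G=4 X=13 D=7
Draw 4: a1=0.000, a2=0.000, a3=0.000, a4=2.828, a0=2.828; τ=−ln(0.1376)/2.828=0.701 → t=0.944; u2·a0=0.1676·2.828=0.474; a1+…+a3=0.000 < 0.474 ≤ a1+…+a4=2.828 → R4 fires; Z=0 G=4 X=15 D=8
Draw 5: a1=0.000, a2=0.000, a3=0.000, a4=3.232, a0=3.232; τ=−ln(0.7418)/3.232=0.092 → t=1.037; u2·a0=0.0426·3.232=0.138; a1+…+a3=0.000 < 0.138 ≤ a1+…+a4=3.232 → R4 fires; Z=0 G=4 X=17 D=9
Draw 6: a1=0.000, a2=0.000, a3=0.000, a4=3.636, a0=3.636; τ=−ln(0.9174)/3.636=0.024 → t=1.060; u2·a0=0.7110·3.636=2.585; a1+…+a3=0.000 < 2.585 ≤ a1+…+a4=3.636 → R4 fires; Z=0 G=4 X=19 D=10
Draw 7: a1=0.000, a2=0.000, a3=0.000, a4=4.040, a0=4.040; τ=−ln(0.5791)/4.040=0.135 → t=1.195; u2·a0=0.2614·4.040=1.056; a1+…+a3=0.000 < 1.056 ≤ a1+…+a4=4.040 → R4 fires; Z=0 G=4 X=21 D=11
Draw 8: a1=0.000, a2=0.000, a3=0.000, a4=4.444, a0=4.444; τ=−ln(0.0130)/4.444=0.977 → t=2.173; u2·a0=0.4842·4.444=2.152; a1+…+a3=0.000 < 2.152 ≤ a1+…+a4=4.444 → R4 fires; Z=0 G=4 X=23 D=12
Draw 9: a1=0.000, a2=0.000, a3=0.000, a4=4.848, a0=4.848; τ=−ln(0.2485)/4.848=0.287 → t=2.460; u2·a0=0.8131·4.848=3.942; a1+…+a3=0.000 < 3.942 ≤ a1+…+a4=4.848 → R4 fires; Z=0 G=4 X=25 D=13
Draw 10: a1=0.000, a2=0.000, a3=0.000, a4=5.252, a0=5.252; τ=−ln(0.8148)/5.252=0.039 → t=2.499; u2·a0=0.8301·5.252=4.360; a1+…+a3=0.000 < 4.360 ≤ a1+…+a4=5.252 → R4 fires; Z=0 G=4 X=27 D=14
Draw 11: a1=0.000, a2=0.000, a3=0.000, a4=5.656, a0=5.656; τ=−ln(0.5073)/5.656=0.120 → t=2.619 > T=2.6: stop.
X first becomes ≥ 26 when it reaches 27 at the event at t=2.499.

Threshold first reached at t = 2.499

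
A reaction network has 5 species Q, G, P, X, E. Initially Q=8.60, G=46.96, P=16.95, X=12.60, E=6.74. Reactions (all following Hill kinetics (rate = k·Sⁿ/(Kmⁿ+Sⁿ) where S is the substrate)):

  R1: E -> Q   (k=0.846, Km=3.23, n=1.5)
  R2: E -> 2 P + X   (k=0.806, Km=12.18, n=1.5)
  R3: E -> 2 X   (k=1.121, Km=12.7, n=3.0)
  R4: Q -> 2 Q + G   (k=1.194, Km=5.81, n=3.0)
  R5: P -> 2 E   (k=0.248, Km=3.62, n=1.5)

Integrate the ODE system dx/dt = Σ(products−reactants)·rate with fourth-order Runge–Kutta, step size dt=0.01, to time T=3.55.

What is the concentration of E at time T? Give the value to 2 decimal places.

RK4 with dt=0.01: 355 steps to T=3.55. Trajectory (selected grid times):
t=0.00: Q=8.60 G=46.96 P=16.95 X=12.60 E=6.74
t=0.39: Q=9.21 G=47.32 P=17.04 X=12.80 E=6.53
t=0.79: Q=9.85 G=47.71 P=17.13 X=12.99 E=6.32
t=1.18: Q=10.48 G=48.11 P=17.21 X=13.17 E=6.12
t=1.58: Q=11.14 G=48.52 P=17.29 X=13.34 E=5.93
t=1.97: Q=11.78 G=48.93 P=17.35 X=13.49 E=5.76
t=2.37: Q=12.45 G=49.36 P=17.42 X=13.64 E=5.59
t=2.76: Q=13.10 G=49.79 P=17.48 X=13.78 E=5.43
t=3.16: Q=13.78 G=50.23 P=17.53 X=13.92 E=5.28
t=3.55: Q=14.43 G=50.66 P=17.58 X=14.04 E=5.14
Read off E at T=3.55: 5.14

E at T = 5.14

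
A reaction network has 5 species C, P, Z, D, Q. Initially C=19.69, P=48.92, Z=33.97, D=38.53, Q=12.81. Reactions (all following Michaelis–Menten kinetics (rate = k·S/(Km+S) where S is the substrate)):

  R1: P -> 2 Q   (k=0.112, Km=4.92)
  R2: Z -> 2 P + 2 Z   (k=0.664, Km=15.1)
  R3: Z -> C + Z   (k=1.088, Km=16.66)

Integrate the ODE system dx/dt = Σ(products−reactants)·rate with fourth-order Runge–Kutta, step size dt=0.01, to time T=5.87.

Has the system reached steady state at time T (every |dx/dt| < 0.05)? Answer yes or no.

Steady state at T: no

RK4 with dt=0.01: 587 steps to T=5.87. Trajectory (selected grid times):
t=0.00: C=19.69 P=48.92 Z=33.97 D=38.53 Q=12.81
t=0.65: C=20.17 P=49.45 Z=34.27 D=38.53 Q=12.94
t=1.30: C=20.64 P=49.99 Z=34.57 D=38.53 Q=13.07
t=1.96: C=21.13 P=50.53 Z=34.87 D=38.53 Q=13.21
t=2.61: C=21.61 P=51.07 Z=35.18 D=38.53 Q=13.34
t=3.26: C=22.09 P=51.60 Z=35.48 D=38.53 Q=13.48
t=3.91: C=22.57 P=52.14 Z=35.78 D=38.53 Q=13.61
t=4.57: C=23.06 P=52.69 Z=36.09 D=38.53 Q=13.74
t=5.22: C=23.54 P=53.24 Z=36.39 D=38.53 Q=13.88
t=5.87: C=24.03 P=53.78 Z=36.70 D=38.53 Q=14.01
Rates at T: R1=0.1026, R2=0.4704, R3=0.7483
dx/dt at T (Σ net stoichiometry × rate): C=+0.7483, P=+0.8383, Z=+0.4704, D=+0.0000, Q=+0.2052
Largest |dx/dt| is |+0.8383| (P) ≥ 0.05 → not steady.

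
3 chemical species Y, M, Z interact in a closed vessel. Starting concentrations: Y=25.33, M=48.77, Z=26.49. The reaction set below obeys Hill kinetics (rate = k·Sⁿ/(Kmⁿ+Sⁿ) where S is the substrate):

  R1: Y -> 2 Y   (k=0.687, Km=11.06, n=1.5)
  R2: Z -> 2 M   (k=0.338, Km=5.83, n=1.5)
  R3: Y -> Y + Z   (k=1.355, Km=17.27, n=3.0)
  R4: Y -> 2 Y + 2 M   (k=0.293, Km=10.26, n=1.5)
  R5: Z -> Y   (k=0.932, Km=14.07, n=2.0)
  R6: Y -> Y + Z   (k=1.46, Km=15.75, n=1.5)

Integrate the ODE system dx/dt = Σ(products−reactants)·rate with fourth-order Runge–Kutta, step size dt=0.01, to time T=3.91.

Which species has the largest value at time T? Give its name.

Dominant species at T: M

RK4 with dt=0.01: 391 steps to T=3.91. Trajectory (selected grid times):
t=0.00: Y=25.33 M=48.77 Z=26.49
t=0.43: Y=25.97 M=49.23 Z=26.91
t=0.87: Y=26.64 M=49.71 Z=27.36
t=1.30: Y=27.29 M=50.18 Z=27.80
t=1.74: Y=27.97 M=50.66 Z=28.27
t=2.17: Y=28.63 M=51.14 Z=28.73
t=2.61: Y=29.31 M=51.62 Z=29.22
t=3.04: Y=29.98 M=52.10 Z=29.69
t=3.48: Y=30.68 M=52.59 Z=30.19
t=3.91: Y=31.36 M=53.07 Z=30.69
At T=3.91: Y=31.36 M=53.07 Z=30.69; the largest is M.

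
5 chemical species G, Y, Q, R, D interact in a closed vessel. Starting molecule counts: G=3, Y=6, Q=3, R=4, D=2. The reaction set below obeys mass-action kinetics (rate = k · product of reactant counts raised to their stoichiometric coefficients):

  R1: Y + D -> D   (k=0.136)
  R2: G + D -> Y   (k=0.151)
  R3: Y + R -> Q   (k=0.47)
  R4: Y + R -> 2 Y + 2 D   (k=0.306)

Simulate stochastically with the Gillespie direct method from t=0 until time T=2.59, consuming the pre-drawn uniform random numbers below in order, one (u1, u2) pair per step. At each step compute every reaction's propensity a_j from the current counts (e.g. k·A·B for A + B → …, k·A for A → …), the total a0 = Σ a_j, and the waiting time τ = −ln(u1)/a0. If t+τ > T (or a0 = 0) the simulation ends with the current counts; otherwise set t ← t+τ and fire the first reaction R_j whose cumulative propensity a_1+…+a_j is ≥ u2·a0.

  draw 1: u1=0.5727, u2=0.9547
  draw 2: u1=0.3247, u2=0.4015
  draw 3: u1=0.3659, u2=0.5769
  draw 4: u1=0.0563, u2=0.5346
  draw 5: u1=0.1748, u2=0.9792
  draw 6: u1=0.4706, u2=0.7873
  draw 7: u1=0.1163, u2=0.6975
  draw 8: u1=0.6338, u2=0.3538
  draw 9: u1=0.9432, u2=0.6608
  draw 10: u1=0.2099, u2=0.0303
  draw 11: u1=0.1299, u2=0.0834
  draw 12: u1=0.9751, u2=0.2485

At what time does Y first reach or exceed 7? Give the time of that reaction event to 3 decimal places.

t=0.000: G=3 Y=6 Q=3 R=4 D=2
Draw 1: a1=1.632, a2=0.906, a3=11.280, a4=7.344, a0=21.162; τ=−ln(0.5727)/21.162=0.026 → t=0.026; u2·a0=0.9547·21.162=20.203; a1+…+a3=13.818 < 20.203 ≤ a1+…+a4=21.162 → R4 fires; G=3 Y=7 Q=3 R=3 D=4
Draw 2: a1=3.808, a2=1.812, a3=9.870, a4=6.426, a0=21.916; τ=−ln(0.3247)/21.916=0.051 → t=0.078; u2·a0=0.4015·21.916=8.799; a1+a2=5.620 < 8.799 ≤ a1+…+a3=15.490 → R3 fires; G=3 Y=6 Q=4 R=2 D=4
Draw 3: a1=3.264, a2=1.812, a3=5.640, a4=3.672, a0=14.388; τ=−ln(0.3659)/14.388=0.070 → t=0.148; u2·a0=0.5769·14.388=8.300; a1+a2=5.076 < 8.300 ≤ a1+…+a3=10.716 → R3 fires; G=3 Y=5 Q=5 R=1 D=4
Draw 4: a1=2.720, a2=1.812, a3=2.350, a4=1.530, a0=8.412; τ=−ln(0.0563)/8.412=0.342 → t=0.490; u2·a0=0.5346·8.412=4.497; a1=2.720 < 4.497 ≤ a1+a2=4.532 → R2 fires; G=2 Y=6 Q=5 R=1 D=3
Draw 5: a1=2.448, a2=0.906, a3=2.820, a4=1.836, a0=8.010; τ=−ln(0.1748)/8.010=0.218 → t=0.707; u2·a0=0.9792·8.010=7.843; a1+…+a3=6.174 < 7.843 ≤ a1+…+a4=8.010 → R4 fires; G=2 Y=7 Q=5 R=0 D=5
Draw 6: a1=4.760, a2=1.510, a3=0.000, a4=0.000, a0=6.270; τ=−ln(0.4706)/6.270=0.120 → t=0.828; u2·a0=0.7873·6.270=4.936; a1=4.760 < 4.936 ≤ a1+a2=6.270 → R2 fires; G=1 Y=8 Q=5 R=0 D=4
Draw 7: a1=4.352, a2=0.604, a3=0.000, a4=0.000, a0=4.956; τ=−ln(0.1163)/4.956=0.434 → t=1.262; u2·a0=0.6975·4.956=3.457 ≤ a1=4.352 → R1 fires; G=1 Y=7 Q=5 R=0 D=4
Draw 8: a1=3.808, a2=0.604, a3=0.000, a4=0.000, a0=4.412; τ=−ln(0.6338)/4.412=0.103 → t=1.365; u2·a0=0.3538·4.412=1.561 ≤ a1=3.808 → R1 fires; G=1 Y=6 Q=5 R=0 D=4
Draw 9: a1=3.264, a2=0.604, a3=0.000, a4=0.000, a0=3.868; τ=−ln(0.9432)/3.868=0.015 → t=1.380; u2·a0=0.6608·3.868=2.556 ≤ a1=3.264 → R1 fires; G=1 Y=5 Q=5 R=0 D=4
Draw 10: a1=2.720, a2=0.604, a3=0.000, a4=0.000, a0=3.324; τ=−ln(0.2099)/3.324=0.470 → t=1.850; u2·a0=0.0303·3.324=0.101 ≤ a1=2.720 → R1 fires; G=1 Y=4 Q=5 R=0 D=4
Draw 11: a1=2.176, a2=0.604, a3=0.000, a4=0.000, a0=2.780; τ=−ln(0.1299)/2.780=0.734 → t=2.584; u2·a0=0.0834·2.780=0.232 ≤ a1=2.176 → R1 fires; G=1 Y=3 Q=5 R=0 D=4
Draw 12: a1=1.632, a2=0.604, a3=0.000, a4=0.000, a0=2.236; τ=−ln(0.9751)/2.236=0.011 → t=2.595 > T=2.59: stop.
Y first becomes ≥ 7 when it reaches 7 at the event at t=0.026.

Threshold first reached at t = 0.026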